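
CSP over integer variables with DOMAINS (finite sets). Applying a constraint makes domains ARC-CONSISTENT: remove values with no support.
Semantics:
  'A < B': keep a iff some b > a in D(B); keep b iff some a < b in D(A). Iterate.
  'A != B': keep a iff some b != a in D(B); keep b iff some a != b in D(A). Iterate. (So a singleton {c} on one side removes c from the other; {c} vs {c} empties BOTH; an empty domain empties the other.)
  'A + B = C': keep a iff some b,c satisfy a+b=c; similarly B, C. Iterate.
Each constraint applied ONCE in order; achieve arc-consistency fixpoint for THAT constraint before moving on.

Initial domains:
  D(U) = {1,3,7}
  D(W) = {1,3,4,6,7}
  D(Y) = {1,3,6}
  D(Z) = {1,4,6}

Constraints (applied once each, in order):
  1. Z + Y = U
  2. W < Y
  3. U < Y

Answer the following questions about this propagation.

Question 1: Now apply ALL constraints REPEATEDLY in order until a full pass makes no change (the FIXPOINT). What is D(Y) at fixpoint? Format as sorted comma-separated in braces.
Answer: {}

Derivation:
pass 0 (initial): D(Y)={1,3,6}
pass 1: U {1,3,7}->{}; W {1,3,4,6,7}->{1,3,4}; Y {1,3,6}->{}
pass 2: W {1,3,4}->{}; Z {1,4,6}->{}
pass 3: no change
Fixpoint after 3 passes: D(Y) = {}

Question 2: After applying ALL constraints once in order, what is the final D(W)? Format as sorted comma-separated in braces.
Answer: {1,3,4}

Derivation:
Constraint 1 (Z + Y = U) on D(Z)={1,4,6} D(Y)={1,3,6} D(U)={1,3,7}: U {1,3,7}->{7}
Constraint 2 (W < Y) on D(W)={1,3,4,6,7} D(Y)={1,3,6}: W {1,3,4,6,7}->{1,3,4}; Y {1,3,6}->{3,6}
Constraint 3 (U < Y) on D(U)={7} D(Y)={3,6}: U {7}->{}; Y {3,6}->{}
So after all 3 constraints: D(W) = {1,3,4}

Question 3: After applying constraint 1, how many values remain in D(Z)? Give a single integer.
Constraint 1 (Z + Y = U) on D(Z)={1,4,6} D(Y)={1,3,6} D(U)={1,3,7}: U {1,3,7}->{7}
So after constraint 1: D(Z)={1,4,6}, size = 3

Answer: 3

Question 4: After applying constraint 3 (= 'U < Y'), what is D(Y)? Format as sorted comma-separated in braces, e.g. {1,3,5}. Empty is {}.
Answer: {}

Derivation:
Constraint 1 (Z + Y = U) on D(Z)={1,4,6} D(Y)={1,3,6} D(U)={1,3,7}: U {1,3,7}->{7}
Constraint 2 (W < Y) on D(W)={1,3,4,6,7} D(Y)={1,3,6}: W {1,3,4,6,7}->{1,3,4}; Y {1,3,6}->{3,6}
Constraint 3 (U < Y) on D(U)={7} D(Y)={3,6}: U {7}->{}; Y {3,6}->{}
So after constraint 3: D(Y) = {}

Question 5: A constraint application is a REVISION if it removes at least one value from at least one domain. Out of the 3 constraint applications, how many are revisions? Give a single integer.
Answer: 3

Derivation:
Constraint 1 (Z + Y = U) on D(Z)={1,4,6} D(Y)={1,3,6} D(U)={1,3,7}: U {1,3,7}->{7} => REVISION
Constraint 2 (W < Y) on D(W)={1,3,4,6,7} D(Y)={1,3,6}: W {1,3,4,6,7}->{1,3,4}; Y {1,3,6}->{3,6} => REVISION
Constraint 3 (U < Y) on D(U)={7} D(Y)={3,6}: U {7}->{}; Y {3,6}->{} => REVISION
Total revisions = 3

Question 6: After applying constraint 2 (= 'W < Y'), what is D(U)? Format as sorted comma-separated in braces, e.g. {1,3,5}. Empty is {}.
Constraint 1 (Z + Y = U) on D(Z)={1,4,6} D(Y)={1,3,6} D(U)={1,3,7}: U {1,3,7}->{7}
Constraint 2 (W < Y) on D(W)={1,3,4,6,7} D(Y)={1,3,6}: W {1,3,4,6,7}->{1,3,4}; Y {1,3,6}->{3,6}
So after constraint 2: D(U) = {7}

Answer: {7}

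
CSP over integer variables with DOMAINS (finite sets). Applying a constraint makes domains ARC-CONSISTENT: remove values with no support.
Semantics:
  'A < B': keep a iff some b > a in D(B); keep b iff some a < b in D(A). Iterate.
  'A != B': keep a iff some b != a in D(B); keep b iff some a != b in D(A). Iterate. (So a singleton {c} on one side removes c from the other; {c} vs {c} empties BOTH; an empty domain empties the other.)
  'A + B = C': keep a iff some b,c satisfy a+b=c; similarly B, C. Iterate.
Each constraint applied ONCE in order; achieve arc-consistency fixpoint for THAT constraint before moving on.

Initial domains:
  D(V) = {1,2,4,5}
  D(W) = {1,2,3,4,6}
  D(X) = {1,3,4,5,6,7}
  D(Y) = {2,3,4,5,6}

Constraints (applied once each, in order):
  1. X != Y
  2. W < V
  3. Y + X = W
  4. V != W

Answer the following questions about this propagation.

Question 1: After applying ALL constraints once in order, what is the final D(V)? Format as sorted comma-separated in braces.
Constraint 1 (X != Y) on D(X)={1,3,4,5,6,7} D(Y)={2,3,4,5,6}: no change
Constraint 2 (W < V) on D(W)={1,2,3,4,6} D(V)={1,2,4,5}: W {1,2,3,4,6}->{1,2,3,4}; V {1,2,4,5}->{2,4,5}
Constraint 3 (Y + X = W) on D(Y)={2,3,4,5,6} D(X)={1,3,4,5,6,7} D(W)={1,2,3,4}: Y {2,3,4,5,6}->{2,3}; X {1,3,4,5,6,7}->{1}; W {1,2,3,4}->{3,4}
Constraint 4 (V != W) on D(V)={2,4,5} D(W)={3,4}: no change
So after all 4 constraints: D(V) = {2,4,5}

Answer: {2,4,5}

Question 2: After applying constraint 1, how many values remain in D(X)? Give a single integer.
Answer: 6

Derivation:
Constraint 1 (X != Y) on D(X)={1,3,4,5,6,7} D(Y)={2,3,4,5,6}: no change
So after constraint 1: D(X)={1,3,4,5,6,7}, size = 6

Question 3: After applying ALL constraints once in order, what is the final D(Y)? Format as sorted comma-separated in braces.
Constraint 1 (X != Y) on D(X)={1,3,4,5,6,7} D(Y)={2,3,4,5,6}: no change
Constraint 2 (W < V) on D(W)={1,2,3,4,6} D(V)={1,2,4,5}: W {1,2,3,4,6}->{1,2,3,4}; V {1,2,4,5}->{2,4,5}
Constraint 3 (Y + X = W) on D(Y)={2,3,4,5,6} D(X)={1,3,4,5,6,7} D(W)={1,2,3,4}: Y {2,3,4,5,6}->{2,3}; X {1,3,4,5,6,7}->{1}; W {1,2,3,4}->{3,4}
Constraint 4 (V != W) on D(V)={2,4,5} D(W)={3,4}: no change
So after all 4 constraints: D(Y) = {2,3}

Answer: {2,3}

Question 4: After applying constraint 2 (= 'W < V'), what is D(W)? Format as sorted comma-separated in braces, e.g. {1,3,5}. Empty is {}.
Answer: {1,2,3,4}

Derivation:
Constraint 1 (X != Y) on D(X)={1,3,4,5,6,7} D(Y)={2,3,4,5,6}: no change
Constraint 2 (W < V) on D(W)={1,2,3,4,6} D(V)={1,2,4,5}: W {1,2,3,4,6}->{1,2,3,4}; V {1,2,4,5}->{2,4,5}
So after constraint 2: D(W) = {1,2,3,4}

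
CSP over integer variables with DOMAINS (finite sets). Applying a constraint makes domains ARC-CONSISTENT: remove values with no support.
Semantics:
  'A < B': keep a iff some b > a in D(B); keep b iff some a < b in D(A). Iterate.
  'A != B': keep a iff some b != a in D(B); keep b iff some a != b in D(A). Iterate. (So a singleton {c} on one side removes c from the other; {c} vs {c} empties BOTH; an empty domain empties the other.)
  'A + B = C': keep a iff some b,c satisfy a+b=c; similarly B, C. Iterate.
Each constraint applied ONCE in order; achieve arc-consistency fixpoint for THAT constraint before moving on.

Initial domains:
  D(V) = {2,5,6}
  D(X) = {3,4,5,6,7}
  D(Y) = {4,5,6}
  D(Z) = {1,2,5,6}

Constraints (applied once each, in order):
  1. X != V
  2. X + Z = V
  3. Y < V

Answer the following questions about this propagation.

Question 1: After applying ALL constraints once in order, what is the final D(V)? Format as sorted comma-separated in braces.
Constraint 1 (X != V) on D(X)={3,4,5,6,7} D(V)={2,5,6}: no change
Constraint 2 (X + Z = V) on D(X)={3,4,5,6,7} D(Z)={1,2,5,6} D(V)={2,5,6}: X {3,4,5,6,7}->{3,4,5}; Z {1,2,5,6}->{1,2}; V {2,5,6}->{5,6}
Constraint 3 (Y < V) on D(Y)={4,5,6} D(V)={5,6}: Y {4,5,6}->{4,5}
So after all 3 constraints: D(V) = {5,6}

Answer: {5,6}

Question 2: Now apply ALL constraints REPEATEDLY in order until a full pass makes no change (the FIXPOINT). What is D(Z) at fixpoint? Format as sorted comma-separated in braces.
Answer: {1,2}

Derivation:
pass 0 (initial): D(Z)={1,2,5,6}
pass 1: V {2,5,6}->{5,6}; X {3,4,5,6,7}->{3,4,5}; Y {4,5,6}->{4,5}; Z {1,2,5,6}->{1,2}
pass 2: no change
Fixpoint after 2 passes: D(Z) = {1,2}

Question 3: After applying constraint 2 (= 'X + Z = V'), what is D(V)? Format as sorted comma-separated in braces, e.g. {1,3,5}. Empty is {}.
Answer: {5,6}

Derivation:
Constraint 1 (X != V) on D(X)={3,4,5,6,7} D(V)={2,5,6}: no change
Constraint 2 (X + Z = V) on D(X)={3,4,5,6,7} D(Z)={1,2,5,6} D(V)={2,5,6}: X {3,4,5,6,7}->{3,4,5}; Z {1,2,5,6}->{1,2}; V {2,5,6}->{5,6}
So after constraint 2: D(V) = {5,6}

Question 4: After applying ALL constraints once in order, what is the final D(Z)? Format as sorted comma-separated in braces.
Answer: {1,2}

Derivation:
Constraint 1 (X != V) on D(X)={3,4,5,6,7} D(V)={2,5,6}: no change
Constraint 2 (X + Z = V) on D(X)={3,4,5,6,7} D(Z)={1,2,5,6} D(V)={2,5,6}: X {3,4,5,6,7}->{3,4,5}; Z {1,2,5,6}->{1,2}; V {2,5,6}->{5,6}
Constraint 3 (Y < V) on D(Y)={4,5,6} D(V)={5,6}: Y {4,5,6}->{4,5}
So after all 3 constraints: D(Z) = {1,2}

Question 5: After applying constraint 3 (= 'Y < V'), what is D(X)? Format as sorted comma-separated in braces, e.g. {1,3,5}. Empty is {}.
Answer: {3,4,5}

Derivation:
Constraint 1 (X != V) on D(X)={3,4,5,6,7} D(V)={2,5,6}: no change
Constraint 2 (X + Z = V) on D(X)={3,4,5,6,7} D(Z)={1,2,5,6} D(V)={2,5,6}: X {3,4,5,6,7}->{3,4,5}; Z {1,2,5,6}->{1,2}; V {2,5,6}->{5,6}
Constraint 3 (Y < V) on D(Y)={4,5,6} D(V)={5,6}: Y {4,5,6}->{4,5}
So after constraint 3: D(X) = {3,4,5}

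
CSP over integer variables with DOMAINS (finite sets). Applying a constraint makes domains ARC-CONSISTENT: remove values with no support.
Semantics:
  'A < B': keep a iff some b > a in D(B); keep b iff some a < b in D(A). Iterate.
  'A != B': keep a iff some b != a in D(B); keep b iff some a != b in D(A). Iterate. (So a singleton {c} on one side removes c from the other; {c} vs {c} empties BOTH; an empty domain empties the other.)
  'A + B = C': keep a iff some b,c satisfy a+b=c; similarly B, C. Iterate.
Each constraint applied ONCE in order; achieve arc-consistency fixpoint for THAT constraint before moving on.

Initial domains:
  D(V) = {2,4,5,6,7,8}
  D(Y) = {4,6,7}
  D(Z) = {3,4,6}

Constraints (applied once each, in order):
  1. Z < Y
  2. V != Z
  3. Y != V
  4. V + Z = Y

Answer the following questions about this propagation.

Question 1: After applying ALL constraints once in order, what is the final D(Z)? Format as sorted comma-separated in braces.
Constraint 1 (Z < Y) on D(Z)={3,4,6} D(Y)={4,6,7}: no change
Constraint 2 (V != Z) on D(V)={2,4,5,6,7,8} D(Z)={3,4,6}: no change
Constraint 3 (Y != V) on D(Y)={4,6,7} D(V)={2,4,5,6,7,8}: no change
Constraint 4 (V + Z = Y) on D(V)={2,4,5,6,7,8} D(Z)={3,4,6} D(Y)={4,6,7}: V {2,4,5,6,7,8}->{2,4}; Z {3,4,6}->{3,4}; Y {4,6,7}->{6,7}
So after all 4 constraints: D(Z) = {3,4}

Answer: {3,4}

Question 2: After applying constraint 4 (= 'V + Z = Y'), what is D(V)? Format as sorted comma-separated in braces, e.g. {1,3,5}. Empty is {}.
Constraint 1 (Z < Y) on D(Z)={3,4,6} D(Y)={4,6,7}: no change
Constraint 2 (V != Z) on D(V)={2,4,5,6,7,8} D(Z)={3,4,6}: no change
Constraint 3 (Y != V) on D(Y)={4,6,7} D(V)={2,4,5,6,7,8}: no change
Constraint 4 (V + Z = Y) on D(V)={2,4,5,6,7,8} D(Z)={3,4,6} D(Y)={4,6,7}: V {2,4,5,6,7,8}->{2,4}; Z {3,4,6}->{3,4}; Y {4,6,7}->{6,7}
So after constraint 4: D(V) = {2,4}

Answer: {2,4}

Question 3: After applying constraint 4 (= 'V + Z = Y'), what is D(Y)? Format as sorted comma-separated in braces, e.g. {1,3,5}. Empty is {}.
Constraint 1 (Z < Y) on D(Z)={3,4,6} D(Y)={4,6,7}: no change
Constraint 2 (V != Z) on D(V)={2,4,5,6,7,8} D(Z)={3,4,6}: no change
Constraint 3 (Y != V) on D(Y)={4,6,7} D(V)={2,4,5,6,7,8}: no change
Constraint 4 (V + Z = Y) on D(V)={2,4,5,6,7,8} D(Z)={3,4,6} D(Y)={4,6,7}: V {2,4,5,6,7,8}->{2,4}; Z {3,4,6}->{3,4}; Y {4,6,7}->{6,7}
So after constraint 4: D(Y) = {6,7}

Answer: {6,7}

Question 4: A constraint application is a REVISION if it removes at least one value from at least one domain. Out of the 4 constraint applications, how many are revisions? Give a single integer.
Constraint 1 (Z < Y) on D(Z)={3,4,6} D(Y)={4,6,7}: no change => not a revision
Constraint 2 (V != Z) on D(V)={2,4,5,6,7,8} D(Z)={3,4,6}: no change => not a revision
Constraint 3 (Y != V) on D(Y)={4,6,7} D(V)={2,4,5,6,7,8}: no change => not a revision
Constraint 4 (V + Z = Y) on D(V)={2,4,5,6,7,8} D(Z)={3,4,6} D(Y)={4,6,7}: V {2,4,5,6,7,8}->{2,4}; Z {3,4,6}->{3,4}; Y {4,6,7}->{6,7} => REVISION
Total revisions = 1

Answer: 1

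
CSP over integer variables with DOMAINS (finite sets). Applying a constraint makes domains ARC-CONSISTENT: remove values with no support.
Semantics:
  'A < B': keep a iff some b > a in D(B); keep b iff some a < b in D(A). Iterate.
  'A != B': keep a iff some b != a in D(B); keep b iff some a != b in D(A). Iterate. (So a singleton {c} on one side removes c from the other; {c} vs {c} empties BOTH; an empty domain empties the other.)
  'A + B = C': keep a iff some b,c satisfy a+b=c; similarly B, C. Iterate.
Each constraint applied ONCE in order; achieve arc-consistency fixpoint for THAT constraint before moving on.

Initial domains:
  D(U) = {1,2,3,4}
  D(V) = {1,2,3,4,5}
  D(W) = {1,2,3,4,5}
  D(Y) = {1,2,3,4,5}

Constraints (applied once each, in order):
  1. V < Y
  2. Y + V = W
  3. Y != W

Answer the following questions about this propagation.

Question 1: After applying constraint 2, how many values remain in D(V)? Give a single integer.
Constraint 1 (V < Y) on D(V)={1,2,3,4,5} D(Y)={1,2,3,4,5}: V {1,2,3,4,5}->{1,2,3,4}; Y {1,2,3,4,5}->{2,3,4,5}
Constraint 2 (Y + V = W) on D(Y)={2,3,4,5} D(V)={1,2,3,4} D(W)={1,2,3,4,5}: Y {2,3,4,5}->{2,3,4}; V {1,2,3,4}->{1,2,3}; W {1,2,3,4,5}->{3,4,5}
So after constraint 2: D(V)={1,2,3}, size = 3

Answer: 3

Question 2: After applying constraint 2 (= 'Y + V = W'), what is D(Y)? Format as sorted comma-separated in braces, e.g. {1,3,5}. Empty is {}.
Answer: {2,3,4}

Derivation:
Constraint 1 (V < Y) on D(V)={1,2,3,4,5} D(Y)={1,2,3,4,5}: V {1,2,3,4,5}->{1,2,3,4}; Y {1,2,3,4,5}->{2,3,4,5}
Constraint 2 (Y + V = W) on D(Y)={2,3,4,5} D(V)={1,2,3,4} D(W)={1,2,3,4,5}: Y {2,3,4,5}->{2,3,4}; V {1,2,3,4}->{1,2,3}; W {1,2,3,4,5}->{3,4,5}
So after constraint 2: D(Y) = {2,3,4}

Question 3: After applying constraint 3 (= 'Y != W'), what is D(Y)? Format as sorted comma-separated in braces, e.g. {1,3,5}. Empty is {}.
Answer: {2,3,4}

Derivation:
Constraint 1 (V < Y) on D(V)={1,2,3,4,5} D(Y)={1,2,3,4,5}: V {1,2,3,4,5}->{1,2,3,4}; Y {1,2,3,4,5}->{2,3,4,5}
Constraint 2 (Y + V = W) on D(Y)={2,3,4,5} D(V)={1,2,3,4} D(W)={1,2,3,4,5}: Y {2,3,4,5}->{2,3,4}; V {1,2,3,4}->{1,2,3}; W {1,2,3,4,5}->{3,4,5}
Constraint 3 (Y != W) on D(Y)={2,3,4} D(W)={3,4,5}: no change
So after constraint 3: D(Y) = {2,3,4}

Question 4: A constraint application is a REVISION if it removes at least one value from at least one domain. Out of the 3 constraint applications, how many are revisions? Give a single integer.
Answer: 2

Derivation:
Constraint 1 (V < Y) on D(V)={1,2,3,4,5} D(Y)={1,2,3,4,5}: V {1,2,3,4,5}->{1,2,3,4}; Y {1,2,3,4,5}->{2,3,4,5} => REVISION
Constraint 2 (Y + V = W) on D(Y)={2,3,4,5} D(V)={1,2,3,4} D(W)={1,2,3,4,5}: Y {2,3,4,5}->{2,3,4}; V {1,2,3,4}->{1,2,3}; W {1,2,3,4,5}->{3,4,5} => REVISION
Constraint 3 (Y != W) on D(Y)={2,3,4} D(W)={3,4,5}: no change => not a revision
Total revisions = 2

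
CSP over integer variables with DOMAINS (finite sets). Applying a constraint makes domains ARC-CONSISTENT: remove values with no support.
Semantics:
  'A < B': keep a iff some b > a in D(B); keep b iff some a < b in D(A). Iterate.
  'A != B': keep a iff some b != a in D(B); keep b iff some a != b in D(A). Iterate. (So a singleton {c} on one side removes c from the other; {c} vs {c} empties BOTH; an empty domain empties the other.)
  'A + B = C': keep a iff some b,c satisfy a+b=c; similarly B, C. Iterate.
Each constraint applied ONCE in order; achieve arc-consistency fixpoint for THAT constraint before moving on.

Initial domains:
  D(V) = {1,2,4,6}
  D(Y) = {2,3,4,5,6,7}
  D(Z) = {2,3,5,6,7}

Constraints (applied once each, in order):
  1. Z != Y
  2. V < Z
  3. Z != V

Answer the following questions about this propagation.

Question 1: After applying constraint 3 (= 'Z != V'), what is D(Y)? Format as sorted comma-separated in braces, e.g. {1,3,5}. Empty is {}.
Constraint 1 (Z != Y) on D(Z)={2,3,5,6,7} D(Y)={2,3,4,5,6,7}: no change
Constraint 2 (V < Z) on D(V)={1,2,4,6} D(Z)={2,3,5,6,7}: no change
Constraint 3 (Z != V) on D(Z)={2,3,5,6,7} D(V)={1,2,4,6}: no change
So after constraint 3: D(Y) = {2,3,4,5,6,7}

Answer: {2,3,4,5,6,7}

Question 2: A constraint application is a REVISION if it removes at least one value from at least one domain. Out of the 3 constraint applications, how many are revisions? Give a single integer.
Constraint 1 (Z != Y) on D(Z)={2,3,5,6,7} D(Y)={2,3,4,5,6,7}: no change => not a revision
Constraint 2 (V < Z) on D(V)={1,2,4,6} D(Z)={2,3,5,6,7}: no change => not a revision
Constraint 3 (Z != V) on D(Z)={2,3,5,6,7} D(V)={1,2,4,6}: no change => not a revision
Total revisions = 0

Answer: 0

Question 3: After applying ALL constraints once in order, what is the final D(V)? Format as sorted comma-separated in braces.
Answer: {1,2,4,6}

Derivation:
Constraint 1 (Z != Y) on D(Z)={2,3,5,6,7} D(Y)={2,3,4,5,6,7}: no change
Constraint 2 (V < Z) on D(V)={1,2,4,6} D(Z)={2,3,5,6,7}: no change
Constraint 3 (Z != V) on D(Z)={2,3,5,6,7} D(V)={1,2,4,6}: no change
So after all 3 constraints: D(V) = {1,2,4,6}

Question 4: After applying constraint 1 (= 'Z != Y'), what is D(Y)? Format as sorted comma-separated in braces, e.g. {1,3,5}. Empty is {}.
Constraint 1 (Z != Y) on D(Z)={2,3,5,6,7} D(Y)={2,3,4,5,6,7}: no change
So after constraint 1: D(Y) = {2,3,4,5,6,7}

Answer: {2,3,4,5,6,7}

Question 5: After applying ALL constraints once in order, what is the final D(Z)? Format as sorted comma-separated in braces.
Answer: {2,3,5,6,7}

Derivation:
Constraint 1 (Z != Y) on D(Z)={2,3,5,6,7} D(Y)={2,3,4,5,6,7}: no change
Constraint 2 (V < Z) on D(V)={1,2,4,6} D(Z)={2,3,5,6,7}: no change
Constraint 3 (Z != V) on D(Z)={2,3,5,6,7} D(V)={1,2,4,6}: no change
So after all 3 constraints: D(Z) = {2,3,5,6,7}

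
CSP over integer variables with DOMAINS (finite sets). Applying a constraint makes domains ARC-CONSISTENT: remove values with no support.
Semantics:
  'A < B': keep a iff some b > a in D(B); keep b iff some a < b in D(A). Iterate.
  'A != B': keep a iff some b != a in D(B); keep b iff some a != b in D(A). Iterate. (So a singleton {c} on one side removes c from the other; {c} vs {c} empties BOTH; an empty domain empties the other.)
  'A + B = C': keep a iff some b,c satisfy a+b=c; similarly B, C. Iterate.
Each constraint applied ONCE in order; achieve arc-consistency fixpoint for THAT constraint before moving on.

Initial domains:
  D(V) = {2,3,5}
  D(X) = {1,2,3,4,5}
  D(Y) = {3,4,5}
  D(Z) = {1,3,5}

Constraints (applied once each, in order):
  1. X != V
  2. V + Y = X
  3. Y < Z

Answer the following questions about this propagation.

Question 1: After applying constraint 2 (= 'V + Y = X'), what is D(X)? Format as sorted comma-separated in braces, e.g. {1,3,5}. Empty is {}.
Constraint 1 (X != V) on D(X)={1,2,3,4,5} D(V)={2,3,5}: no change
Constraint 2 (V + Y = X) on D(V)={2,3,5} D(Y)={3,4,5} D(X)={1,2,3,4,5}: V {2,3,5}->{2}; Y {3,4,5}->{3}; X {1,2,3,4,5}->{5}
So after constraint 2: D(X) = {5}

Answer: {5}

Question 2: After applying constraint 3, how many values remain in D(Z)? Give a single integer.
Constraint 1 (X != V) on D(X)={1,2,3,4,5} D(V)={2,3,5}: no change
Constraint 2 (V + Y = X) on D(V)={2,3,5} D(Y)={3,4,5} D(X)={1,2,3,4,5}: V {2,3,5}->{2}; Y {3,4,5}->{3}; X {1,2,3,4,5}->{5}
Constraint 3 (Y < Z) on D(Y)={3} D(Z)={1,3,5}: Z {1,3,5}->{5}
So after constraint 3: D(Z)={5}, size = 1

Answer: 1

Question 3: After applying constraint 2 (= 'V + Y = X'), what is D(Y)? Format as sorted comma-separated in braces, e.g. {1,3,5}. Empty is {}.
Answer: {3}

Derivation:
Constraint 1 (X != V) on D(X)={1,2,3,4,5} D(V)={2,3,5}: no change
Constraint 2 (V + Y = X) on D(V)={2,3,5} D(Y)={3,4,5} D(X)={1,2,3,4,5}: V {2,3,5}->{2}; Y {3,4,5}->{3}; X {1,2,3,4,5}->{5}
So after constraint 2: D(Y) = {3}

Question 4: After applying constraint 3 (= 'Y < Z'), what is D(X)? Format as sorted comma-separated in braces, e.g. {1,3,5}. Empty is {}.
Answer: {5}

Derivation:
Constraint 1 (X != V) on D(X)={1,2,3,4,5} D(V)={2,3,5}: no change
Constraint 2 (V + Y = X) on D(V)={2,3,5} D(Y)={3,4,5} D(X)={1,2,3,4,5}: V {2,3,5}->{2}; Y {3,4,5}->{3}; X {1,2,3,4,5}->{5}
Constraint 3 (Y < Z) on D(Y)={3} D(Z)={1,3,5}: Z {1,3,5}->{5}
So after constraint 3: D(X) = {5}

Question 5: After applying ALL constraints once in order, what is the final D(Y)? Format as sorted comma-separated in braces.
Answer: {3}

Derivation:
Constraint 1 (X != V) on D(X)={1,2,3,4,5} D(V)={2,3,5}: no change
Constraint 2 (V + Y = X) on D(V)={2,3,5} D(Y)={3,4,5} D(X)={1,2,3,4,5}: V {2,3,5}->{2}; Y {3,4,5}->{3}; X {1,2,3,4,5}->{5}
Constraint 3 (Y < Z) on D(Y)={3} D(Z)={1,3,5}: Z {1,3,5}->{5}
So after all 3 constraints: D(Y) = {3}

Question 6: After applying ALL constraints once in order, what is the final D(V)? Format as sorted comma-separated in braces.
Constraint 1 (X != V) on D(X)={1,2,3,4,5} D(V)={2,3,5}: no change
Constraint 2 (V + Y = X) on D(V)={2,3,5} D(Y)={3,4,5} D(X)={1,2,3,4,5}: V {2,3,5}->{2}; Y {3,4,5}->{3}; X {1,2,3,4,5}->{5}
Constraint 3 (Y < Z) on D(Y)={3} D(Z)={1,3,5}: Z {1,3,5}->{5}
So after all 3 constraints: D(V) = {2}

Answer: {2}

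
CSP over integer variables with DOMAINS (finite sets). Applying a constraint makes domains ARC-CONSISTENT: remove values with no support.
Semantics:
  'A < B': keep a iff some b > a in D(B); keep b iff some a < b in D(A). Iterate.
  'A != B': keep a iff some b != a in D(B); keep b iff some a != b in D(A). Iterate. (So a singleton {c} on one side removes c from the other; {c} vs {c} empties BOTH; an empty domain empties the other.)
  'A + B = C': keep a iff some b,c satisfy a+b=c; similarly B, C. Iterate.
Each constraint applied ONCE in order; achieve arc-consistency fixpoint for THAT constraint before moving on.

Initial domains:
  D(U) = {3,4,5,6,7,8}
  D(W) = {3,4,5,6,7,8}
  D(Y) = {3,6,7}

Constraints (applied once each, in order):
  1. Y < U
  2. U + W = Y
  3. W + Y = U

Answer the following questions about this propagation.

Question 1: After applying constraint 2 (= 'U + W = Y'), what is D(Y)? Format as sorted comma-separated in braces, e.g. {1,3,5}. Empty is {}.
Answer: {7}

Derivation:
Constraint 1 (Y < U) on D(Y)={3,6,7} D(U)={3,4,5,6,7,8}: U {3,4,5,6,7,8}->{4,5,6,7,8}
Constraint 2 (U + W = Y) on D(U)={4,5,6,7,8} D(W)={3,4,5,6,7,8} D(Y)={3,6,7}: U {4,5,6,7,8}->{4}; W {3,4,5,6,7,8}->{3}; Y {3,6,7}->{7}
So after constraint 2: D(Y) = {7}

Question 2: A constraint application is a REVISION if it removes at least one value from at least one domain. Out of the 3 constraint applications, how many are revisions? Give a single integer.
Answer: 3

Derivation:
Constraint 1 (Y < U) on D(Y)={3,6,7} D(U)={3,4,5,6,7,8}: U {3,4,5,6,7,8}->{4,5,6,7,8} => REVISION
Constraint 2 (U + W = Y) on D(U)={4,5,6,7,8} D(W)={3,4,5,6,7,8} D(Y)={3,6,7}: U {4,5,6,7,8}->{4}; W {3,4,5,6,7,8}->{3}; Y {3,6,7}->{7} => REVISION
Constraint 3 (W + Y = U) on D(W)={3} D(Y)={7} D(U)={4}: W {3}->{}; Y {7}->{}; U {4}->{} => REVISION
Total revisions = 3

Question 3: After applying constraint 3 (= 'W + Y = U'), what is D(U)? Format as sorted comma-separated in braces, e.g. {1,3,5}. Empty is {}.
Answer: {}

Derivation:
Constraint 1 (Y < U) on D(Y)={3,6,7} D(U)={3,4,5,6,7,8}: U {3,4,5,6,7,8}->{4,5,6,7,8}
Constraint 2 (U + W = Y) on D(U)={4,5,6,7,8} D(W)={3,4,5,6,7,8} D(Y)={3,6,7}: U {4,5,6,7,8}->{4}; W {3,4,5,6,7,8}->{3}; Y {3,6,7}->{7}
Constraint 3 (W + Y = U) on D(W)={3} D(Y)={7} D(U)={4}: W {3}->{}; Y {7}->{}; U {4}->{}
So after constraint 3: D(U) = {}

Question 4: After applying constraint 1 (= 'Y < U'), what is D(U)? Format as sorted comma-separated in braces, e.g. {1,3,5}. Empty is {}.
Constraint 1 (Y < U) on D(Y)={3,6,7} D(U)={3,4,5,6,7,8}: U {3,4,5,6,7,8}->{4,5,6,7,8}
So after constraint 1: D(U) = {4,5,6,7,8}

Answer: {4,5,6,7,8}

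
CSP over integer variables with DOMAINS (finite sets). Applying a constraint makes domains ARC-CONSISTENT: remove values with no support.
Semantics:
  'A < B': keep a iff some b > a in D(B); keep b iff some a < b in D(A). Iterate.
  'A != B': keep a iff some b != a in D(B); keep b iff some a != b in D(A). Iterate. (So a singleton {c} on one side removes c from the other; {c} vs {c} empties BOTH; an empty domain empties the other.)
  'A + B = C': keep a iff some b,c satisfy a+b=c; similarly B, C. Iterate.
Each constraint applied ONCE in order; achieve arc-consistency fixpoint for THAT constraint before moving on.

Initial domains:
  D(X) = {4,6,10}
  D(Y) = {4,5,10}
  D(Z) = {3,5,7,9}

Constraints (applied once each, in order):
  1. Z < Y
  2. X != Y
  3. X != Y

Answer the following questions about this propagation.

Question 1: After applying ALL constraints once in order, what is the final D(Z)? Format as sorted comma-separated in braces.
Answer: {3,5,7,9}

Derivation:
Constraint 1 (Z < Y) on D(Z)={3,5,7,9} D(Y)={4,5,10}: no change
Constraint 2 (X != Y) on D(X)={4,6,10} D(Y)={4,5,10}: no change
Constraint 3 (X != Y) on D(X)={4,6,10} D(Y)={4,5,10}: no change
So after all 3 constraints: D(Z) = {3,5,7,9}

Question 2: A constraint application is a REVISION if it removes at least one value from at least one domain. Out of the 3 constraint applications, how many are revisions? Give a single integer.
Constraint 1 (Z < Y) on D(Z)={3,5,7,9} D(Y)={4,5,10}: no change => not a revision
Constraint 2 (X != Y) on D(X)={4,6,10} D(Y)={4,5,10}: no change => not a revision
Constraint 3 (X != Y) on D(X)={4,6,10} D(Y)={4,5,10}: no change => not a revision
Total revisions = 0

Answer: 0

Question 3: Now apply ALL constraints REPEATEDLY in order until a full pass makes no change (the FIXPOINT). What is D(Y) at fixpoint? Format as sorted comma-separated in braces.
pass 0 (initial): D(Y)={4,5,10}
pass 1: no change
Fixpoint after 1 passes: D(Y) = {4,5,10}

Answer: {4,5,10}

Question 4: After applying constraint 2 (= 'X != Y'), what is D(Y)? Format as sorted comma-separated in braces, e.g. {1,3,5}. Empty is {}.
Answer: {4,5,10}

Derivation:
Constraint 1 (Z < Y) on D(Z)={3,5,7,9} D(Y)={4,5,10}: no change
Constraint 2 (X != Y) on D(X)={4,6,10} D(Y)={4,5,10}: no change
So after constraint 2: D(Y) = {4,5,10}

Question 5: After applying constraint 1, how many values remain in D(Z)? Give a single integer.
Constraint 1 (Z < Y) on D(Z)={3,5,7,9} D(Y)={4,5,10}: no change
So after constraint 1: D(Z)={3,5,7,9}, size = 4

Answer: 4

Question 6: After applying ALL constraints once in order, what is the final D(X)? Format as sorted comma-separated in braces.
Constraint 1 (Z < Y) on D(Z)={3,5,7,9} D(Y)={4,5,10}: no change
Constraint 2 (X != Y) on D(X)={4,6,10} D(Y)={4,5,10}: no change
Constraint 3 (X != Y) on D(X)={4,6,10} D(Y)={4,5,10}: no change
So after all 3 constraints: D(X) = {4,6,10}

Answer: {4,6,10}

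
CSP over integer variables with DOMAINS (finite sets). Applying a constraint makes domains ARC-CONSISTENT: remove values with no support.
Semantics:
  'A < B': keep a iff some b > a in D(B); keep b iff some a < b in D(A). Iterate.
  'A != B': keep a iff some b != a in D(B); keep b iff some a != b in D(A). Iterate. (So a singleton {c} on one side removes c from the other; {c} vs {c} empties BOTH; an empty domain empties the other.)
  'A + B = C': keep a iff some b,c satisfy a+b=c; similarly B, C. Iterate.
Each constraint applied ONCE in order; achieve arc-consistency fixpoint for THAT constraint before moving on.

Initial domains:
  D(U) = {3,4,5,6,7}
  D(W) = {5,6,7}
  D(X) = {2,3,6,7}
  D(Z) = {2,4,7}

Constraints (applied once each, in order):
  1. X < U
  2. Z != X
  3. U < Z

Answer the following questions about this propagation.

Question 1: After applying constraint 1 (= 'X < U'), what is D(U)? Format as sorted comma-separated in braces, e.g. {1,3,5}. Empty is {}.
Answer: {3,4,5,6,7}

Derivation:
Constraint 1 (X < U) on D(X)={2,3,6,7} D(U)={3,4,5,6,7}: X {2,3,6,7}->{2,3,6}
So after constraint 1: D(U) = {3,4,5,6,7}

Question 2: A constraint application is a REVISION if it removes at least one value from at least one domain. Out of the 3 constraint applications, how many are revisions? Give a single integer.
Answer: 2

Derivation:
Constraint 1 (X < U) on D(X)={2,3,6,7} D(U)={3,4,5,6,7}: X {2,3,6,7}->{2,3,6} => REVISION
Constraint 2 (Z != X) on D(Z)={2,4,7} D(X)={2,3,6}: no change => not a revision
Constraint 3 (U < Z) on D(U)={3,4,5,6,7} D(Z)={2,4,7}: U {3,4,5,6,7}->{3,4,5,6}; Z {2,4,7}->{4,7} => REVISION
Total revisions = 2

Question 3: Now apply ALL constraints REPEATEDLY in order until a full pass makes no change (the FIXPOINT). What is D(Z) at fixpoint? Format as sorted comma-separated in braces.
pass 0 (initial): D(Z)={2,4,7}
pass 1: U {3,4,5,6,7}->{3,4,5,6}; X {2,3,6,7}->{2,3,6}; Z {2,4,7}->{4,7}
pass 2: X {2,3,6}->{2,3}
pass 3: no change
Fixpoint after 3 passes: D(Z) = {4,7}

Answer: {4,7}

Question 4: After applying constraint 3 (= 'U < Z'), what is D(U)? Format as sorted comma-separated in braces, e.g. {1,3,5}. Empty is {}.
Constraint 1 (X < U) on D(X)={2,3,6,7} D(U)={3,4,5,6,7}: X {2,3,6,7}->{2,3,6}
Constraint 2 (Z != X) on D(Z)={2,4,7} D(X)={2,3,6}: no change
Constraint 3 (U < Z) on D(U)={3,4,5,6,7} D(Z)={2,4,7}: U {3,4,5,6,7}->{3,4,5,6}; Z {2,4,7}->{4,7}
So after constraint 3: D(U) = {3,4,5,6}

Answer: {3,4,5,6}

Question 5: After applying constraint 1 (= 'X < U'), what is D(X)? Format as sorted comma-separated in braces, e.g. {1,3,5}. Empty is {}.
Constraint 1 (X < U) on D(X)={2,3,6,7} D(U)={3,4,5,6,7}: X {2,3,6,7}->{2,3,6}
So after constraint 1: D(X) = {2,3,6}

Answer: {2,3,6}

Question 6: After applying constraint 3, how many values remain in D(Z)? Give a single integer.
Answer: 2

Derivation:
Constraint 1 (X < U) on D(X)={2,3,6,7} D(U)={3,4,5,6,7}: X {2,3,6,7}->{2,3,6}
Constraint 2 (Z != X) on D(Z)={2,4,7} D(X)={2,3,6}: no change
Constraint 3 (U < Z) on D(U)={3,4,5,6,7} D(Z)={2,4,7}: U {3,4,5,6,7}->{3,4,5,6}; Z {2,4,7}->{4,7}
So after constraint 3: D(Z)={4,7}, size = 2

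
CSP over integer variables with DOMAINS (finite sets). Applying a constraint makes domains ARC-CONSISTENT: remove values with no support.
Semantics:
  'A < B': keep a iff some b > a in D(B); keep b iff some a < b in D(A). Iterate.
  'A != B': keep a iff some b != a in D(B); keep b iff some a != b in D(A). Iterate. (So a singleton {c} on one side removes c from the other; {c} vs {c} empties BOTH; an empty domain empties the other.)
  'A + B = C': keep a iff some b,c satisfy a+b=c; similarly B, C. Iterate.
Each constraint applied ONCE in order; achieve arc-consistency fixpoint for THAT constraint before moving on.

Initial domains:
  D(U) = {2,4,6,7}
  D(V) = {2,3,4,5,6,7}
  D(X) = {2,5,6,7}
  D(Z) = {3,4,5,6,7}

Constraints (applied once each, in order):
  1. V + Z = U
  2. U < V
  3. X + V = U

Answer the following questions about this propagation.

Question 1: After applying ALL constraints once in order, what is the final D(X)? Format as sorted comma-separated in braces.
Constraint 1 (V + Z = U) on D(V)={2,3,4,5,6,7} D(Z)={3,4,5,6,7} D(U)={2,4,6,7}: V {2,3,4,5,6,7}->{2,3,4}; Z {3,4,5,6,7}->{3,4,5}; U {2,4,6,7}->{6,7}
Constraint 2 (U < V) on D(U)={6,7} D(V)={2,3,4}: U {6,7}->{}; V {2,3,4}->{}
Constraint 3 (X + V = U) on D(X)={2,5,6,7} D(V)={} D(U)={}: X {2,5,6,7}->{}
So after all 3 constraints: D(X) = {}

Answer: {}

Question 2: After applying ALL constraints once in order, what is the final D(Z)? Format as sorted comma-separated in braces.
Constraint 1 (V + Z = U) on D(V)={2,3,4,5,6,7} D(Z)={3,4,5,6,7} D(U)={2,4,6,7}: V {2,3,4,5,6,7}->{2,3,4}; Z {3,4,5,6,7}->{3,4,5}; U {2,4,6,7}->{6,7}
Constraint 2 (U < V) on D(U)={6,7} D(V)={2,3,4}: U {6,7}->{}; V {2,3,4}->{}
Constraint 3 (X + V = U) on D(X)={2,5,6,7} D(V)={} D(U)={}: X {2,5,6,7}->{}
So after all 3 constraints: D(Z) = {3,4,5}

Answer: {3,4,5}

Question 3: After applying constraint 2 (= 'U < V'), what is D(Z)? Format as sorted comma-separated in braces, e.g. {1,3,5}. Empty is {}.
Answer: {3,4,5}

Derivation:
Constraint 1 (V + Z = U) on D(V)={2,3,4,5,6,7} D(Z)={3,4,5,6,7} D(U)={2,4,6,7}: V {2,3,4,5,6,7}->{2,3,4}; Z {3,4,5,6,7}->{3,4,5}; U {2,4,6,7}->{6,7}
Constraint 2 (U < V) on D(U)={6,7} D(V)={2,3,4}: U {6,7}->{}; V {2,3,4}->{}
So after constraint 2: D(Z) = {3,4,5}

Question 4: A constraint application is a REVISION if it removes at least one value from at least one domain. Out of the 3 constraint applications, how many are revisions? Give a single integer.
Constraint 1 (V + Z = U) on D(V)={2,3,4,5,6,7} D(Z)={3,4,5,6,7} D(U)={2,4,6,7}: V {2,3,4,5,6,7}->{2,3,4}; Z {3,4,5,6,7}->{3,4,5}; U {2,4,6,7}->{6,7} => REVISION
Constraint 2 (U < V) on D(U)={6,7} D(V)={2,3,4}: U {6,7}->{}; V {2,3,4}->{} => REVISION
Constraint 3 (X + V = U) on D(X)={2,5,6,7} D(V)={} D(U)={}: X {2,5,6,7}->{} => REVISION
Total revisions = 3

Answer: 3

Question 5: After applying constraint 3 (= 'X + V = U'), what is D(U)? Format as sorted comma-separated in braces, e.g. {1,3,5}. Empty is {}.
Constraint 1 (V + Z = U) on D(V)={2,3,4,5,6,7} D(Z)={3,4,5,6,7} D(U)={2,4,6,7}: V {2,3,4,5,6,7}->{2,3,4}; Z {3,4,5,6,7}->{3,4,5}; U {2,4,6,7}->{6,7}
Constraint 2 (U < V) on D(U)={6,7} D(V)={2,3,4}: U {6,7}->{}; V {2,3,4}->{}
Constraint 3 (X + V = U) on D(X)={2,5,6,7} D(V)={} D(U)={}: X {2,5,6,7}->{}
So after constraint 3: D(U) = {}

Answer: {}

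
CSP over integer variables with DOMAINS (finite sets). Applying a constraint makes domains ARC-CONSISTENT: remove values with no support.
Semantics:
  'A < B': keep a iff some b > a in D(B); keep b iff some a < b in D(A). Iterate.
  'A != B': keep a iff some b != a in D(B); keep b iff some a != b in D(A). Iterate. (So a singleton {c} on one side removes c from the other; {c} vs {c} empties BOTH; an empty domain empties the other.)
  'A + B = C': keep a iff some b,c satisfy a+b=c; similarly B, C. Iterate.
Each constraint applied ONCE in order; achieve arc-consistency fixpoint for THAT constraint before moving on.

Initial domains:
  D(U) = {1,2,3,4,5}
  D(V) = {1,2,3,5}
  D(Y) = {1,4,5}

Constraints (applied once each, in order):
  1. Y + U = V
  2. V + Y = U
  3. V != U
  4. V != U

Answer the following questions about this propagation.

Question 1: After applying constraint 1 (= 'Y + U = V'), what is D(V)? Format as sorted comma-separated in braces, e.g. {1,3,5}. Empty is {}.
Answer: {2,3,5}

Derivation:
Constraint 1 (Y + U = V) on D(Y)={1,4,5} D(U)={1,2,3,4,5} D(V)={1,2,3,5}: Y {1,4,5}->{1,4}; U {1,2,3,4,5}->{1,2,4}; V {1,2,3,5}->{2,3,5}
So after constraint 1: D(V) = {2,3,5}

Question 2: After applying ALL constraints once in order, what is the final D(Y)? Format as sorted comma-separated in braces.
Answer: {1}

Derivation:
Constraint 1 (Y + U = V) on D(Y)={1,4,5} D(U)={1,2,3,4,5} D(V)={1,2,3,5}: Y {1,4,5}->{1,4}; U {1,2,3,4,5}->{1,2,4}; V {1,2,3,5}->{2,3,5}
Constraint 2 (V + Y = U) on D(V)={2,3,5} D(Y)={1,4} D(U)={1,2,4}: V {2,3,5}->{3}; Y {1,4}->{1}; U {1,2,4}->{4}
Constraint 3 (V != U) on D(V)={3} D(U)={4}: no change
Constraint 4 (V != U) on D(V)={3} D(U)={4}: no change
So after all 4 constraints: D(Y) = {1}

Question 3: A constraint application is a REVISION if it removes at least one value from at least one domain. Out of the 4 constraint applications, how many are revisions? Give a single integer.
Constraint 1 (Y + U = V) on D(Y)={1,4,5} D(U)={1,2,3,4,5} D(V)={1,2,3,5}: Y {1,4,5}->{1,4}; U {1,2,3,4,5}->{1,2,4}; V {1,2,3,5}->{2,3,5} => REVISION
Constraint 2 (V + Y = U) on D(V)={2,3,5} D(Y)={1,4} D(U)={1,2,4}: V {2,3,5}->{3}; Y {1,4}->{1}; U {1,2,4}->{4} => REVISION
Constraint 3 (V != U) on D(V)={3} D(U)={4}: no change => not a revision
Constraint 4 (V != U) on D(V)={3} D(U)={4}: no change => not a revision
Total revisions = 2

Answer: 2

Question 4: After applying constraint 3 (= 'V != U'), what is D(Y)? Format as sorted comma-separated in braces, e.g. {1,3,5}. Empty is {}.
Constraint 1 (Y + U = V) on D(Y)={1,4,5} D(U)={1,2,3,4,5} D(V)={1,2,3,5}: Y {1,4,5}->{1,4}; U {1,2,3,4,5}->{1,2,4}; V {1,2,3,5}->{2,3,5}
Constraint 2 (V + Y = U) on D(V)={2,3,5} D(Y)={1,4} D(U)={1,2,4}: V {2,3,5}->{3}; Y {1,4}->{1}; U {1,2,4}->{4}
Constraint 3 (V != U) on D(V)={3} D(U)={4}: no change
So after constraint 3: D(Y) = {1}

Answer: {1}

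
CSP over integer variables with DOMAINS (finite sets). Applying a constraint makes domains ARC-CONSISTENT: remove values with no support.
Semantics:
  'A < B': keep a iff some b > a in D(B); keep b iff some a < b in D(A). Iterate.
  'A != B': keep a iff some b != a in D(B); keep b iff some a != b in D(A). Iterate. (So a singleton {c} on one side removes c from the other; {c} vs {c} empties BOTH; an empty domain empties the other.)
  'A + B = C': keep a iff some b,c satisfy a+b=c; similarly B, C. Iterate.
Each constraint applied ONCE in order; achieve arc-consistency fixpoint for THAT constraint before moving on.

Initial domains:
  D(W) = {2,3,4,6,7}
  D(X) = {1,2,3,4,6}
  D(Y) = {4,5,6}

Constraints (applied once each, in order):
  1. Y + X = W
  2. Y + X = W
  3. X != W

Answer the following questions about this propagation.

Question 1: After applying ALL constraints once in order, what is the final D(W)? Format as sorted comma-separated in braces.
Constraint 1 (Y + X = W) on D(Y)={4,5,6} D(X)={1,2,3,4,6} D(W)={2,3,4,6,7}: X {1,2,3,4,6}->{1,2,3}; W {2,3,4,6,7}->{6,7}
Constraint 2 (Y + X = W) on D(Y)={4,5,6} D(X)={1,2,3} D(W)={6,7}: no change
Constraint 3 (X != W) on D(X)={1,2,3} D(W)={6,7}: no change
So after all 3 constraints: D(W) = {6,7}

Answer: {6,7}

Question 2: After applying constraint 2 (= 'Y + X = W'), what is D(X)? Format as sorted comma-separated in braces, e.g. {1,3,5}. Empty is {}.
Constraint 1 (Y + X = W) on D(Y)={4,5,6} D(X)={1,2,3,4,6} D(W)={2,3,4,6,7}: X {1,2,3,4,6}->{1,2,3}; W {2,3,4,6,7}->{6,7}
Constraint 2 (Y + X = W) on D(Y)={4,5,6} D(X)={1,2,3} D(W)={6,7}: no change
So after constraint 2: D(X) = {1,2,3}

Answer: {1,2,3}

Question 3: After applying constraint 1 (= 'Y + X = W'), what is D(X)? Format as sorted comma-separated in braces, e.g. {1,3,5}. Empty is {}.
Answer: {1,2,3}

Derivation:
Constraint 1 (Y + X = W) on D(Y)={4,5,6} D(X)={1,2,3,4,6} D(W)={2,3,4,6,7}: X {1,2,3,4,6}->{1,2,3}; W {2,3,4,6,7}->{6,7}
So after constraint 1: D(X) = {1,2,3}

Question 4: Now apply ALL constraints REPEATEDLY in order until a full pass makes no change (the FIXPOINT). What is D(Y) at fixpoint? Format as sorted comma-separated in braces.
Answer: {4,5,6}

Derivation:
pass 0 (initial): D(Y)={4,5,6}
pass 1: W {2,3,4,6,7}->{6,7}; X {1,2,3,4,6}->{1,2,3}
pass 2: no change
Fixpoint after 2 passes: D(Y) = {4,5,6}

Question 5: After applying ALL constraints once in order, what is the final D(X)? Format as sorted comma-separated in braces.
Answer: {1,2,3}

Derivation:
Constraint 1 (Y + X = W) on D(Y)={4,5,6} D(X)={1,2,3,4,6} D(W)={2,3,4,6,7}: X {1,2,3,4,6}->{1,2,3}; W {2,3,4,6,7}->{6,7}
Constraint 2 (Y + X = W) on D(Y)={4,5,6} D(X)={1,2,3} D(W)={6,7}: no change
Constraint 3 (X != W) on D(X)={1,2,3} D(W)={6,7}: no change
So after all 3 constraints: D(X) = {1,2,3}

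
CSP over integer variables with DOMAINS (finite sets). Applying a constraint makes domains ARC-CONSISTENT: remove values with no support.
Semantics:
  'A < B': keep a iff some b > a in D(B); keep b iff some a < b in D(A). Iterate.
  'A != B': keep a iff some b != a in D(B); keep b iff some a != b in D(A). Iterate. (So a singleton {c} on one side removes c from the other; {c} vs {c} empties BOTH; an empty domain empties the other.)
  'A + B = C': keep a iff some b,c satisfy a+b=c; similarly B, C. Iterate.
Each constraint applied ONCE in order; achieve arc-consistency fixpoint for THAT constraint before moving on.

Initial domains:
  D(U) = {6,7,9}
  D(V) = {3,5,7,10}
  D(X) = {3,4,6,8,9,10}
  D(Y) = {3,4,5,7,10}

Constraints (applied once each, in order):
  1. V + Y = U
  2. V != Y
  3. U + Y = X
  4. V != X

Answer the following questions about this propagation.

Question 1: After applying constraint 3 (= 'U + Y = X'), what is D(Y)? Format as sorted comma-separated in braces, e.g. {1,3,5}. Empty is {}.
Constraint 1 (V + Y = U) on D(V)={3,5,7,10} D(Y)={3,4,5,7,10} D(U)={6,7,9}: V {3,5,7,10}->{3,5}; Y {3,4,5,7,10}->{3,4}
Constraint 2 (V != Y) on D(V)={3,5} D(Y)={3,4}: no change
Constraint 3 (U + Y = X) on D(U)={6,7,9} D(Y)={3,4} D(X)={3,4,6,8,9,10}: U {6,7,9}->{6,7}; X {3,4,6,8,9,10}->{9,10}
So after constraint 3: D(Y) = {3,4}

Answer: {3,4}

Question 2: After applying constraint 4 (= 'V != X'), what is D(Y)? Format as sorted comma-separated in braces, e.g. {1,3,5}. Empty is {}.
Constraint 1 (V + Y = U) on D(V)={3,5,7,10} D(Y)={3,4,5,7,10} D(U)={6,7,9}: V {3,5,7,10}->{3,5}; Y {3,4,5,7,10}->{3,4}
Constraint 2 (V != Y) on D(V)={3,5} D(Y)={3,4}: no change
Constraint 3 (U + Y = X) on D(U)={6,7,9} D(Y)={3,4} D(X)={3,4,6,8,9,10}: U {6,7,9}->{6,7}; X {3,4,6,8,9,10}->{9,10}
Constraint 4 (V != X) on D(V)={3,5} D(X)={9,10}: no change
So after constraint 4: D(Y) = {3,4}

Answer: {3,4}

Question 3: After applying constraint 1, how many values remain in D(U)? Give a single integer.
Constraint 1 (V + Y = U) on D(V)={3,5,7,10} D(Y)={3,4,5,7,10} D(U)={6,7,9}: V {3,5,7,10}->{3,5}; Y {3,4,5,7,10}->{3,4}
So after constraint 1: D(U)={6,7,9}, size = 3

Answer: 3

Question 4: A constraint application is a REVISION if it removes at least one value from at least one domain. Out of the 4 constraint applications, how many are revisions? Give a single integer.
Answer: 2

Derivation:
Constraint 1 (V + Y = U) on D(V)={3,5,7,10} D(Y)={3,4,5,7,10} D(U)={6,7,9}: V {3,5,7,10}->{3,5}; Y {3,4,5,7,10}->{3,4} => REVISION
Constraint 2 (V != Y) on D(V)={3,5} D(Y)={3,4}: no change => not a revision
Constraint 3 (U + Y = X) on D(U)={6,7,9} D(Y)={3,4} D(X)={3,4,6,8,9,10}: U {6,7,9}->{6,7}; X {3,4,6,8,9,10}->{9,10} => REVISION
Constraint 4 (V != X) on D(V)={3,5} D(X)={9,10}: no change => not a revision
Total revisions = 2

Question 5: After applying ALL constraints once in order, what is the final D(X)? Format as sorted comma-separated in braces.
Constraint 1 (V + Y = U) on D(V)={3,5,7,10} D(Y)={3,4,5,7,10} D(U)={6,7,9}: V {3,5,7,10}->{3,5}; Y {3,4,5,7,10}->{3,4}
Constraint 2 (V != Y) on D(V)={3,5} D(Y)={3,4}: no change
Constraint 3 (U + Y = X) on D(U)={6,7,9} D(Y)={3,4} D(X)={3,4,6,8,9,10}: U {6,7,9}->{6,7}; X {3,4,6,8,9,10}->{9,10}
Constraint 4 (V != X) on D(V)={3,5} D(X)={9,10}: no change
So after all 4 constraints: D(X) = {9,10}

Answer: {9,10}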